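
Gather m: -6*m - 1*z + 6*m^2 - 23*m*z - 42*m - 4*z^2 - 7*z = 6*m^2 + m*(-23*z - 48) - 4*z^2 - 8*z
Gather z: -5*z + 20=20 - 5*z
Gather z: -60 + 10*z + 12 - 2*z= 8*z - 48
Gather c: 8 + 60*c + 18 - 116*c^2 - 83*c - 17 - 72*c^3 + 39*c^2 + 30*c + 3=-72*c^3 - 77*c^2 + 7*c + 12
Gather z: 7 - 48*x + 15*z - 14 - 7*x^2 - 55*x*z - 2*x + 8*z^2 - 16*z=-7*x^2 - 50*x + 8*z^2 + z*(-55*x - 1) - 7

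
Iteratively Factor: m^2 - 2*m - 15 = (m + 3)*(m - 5)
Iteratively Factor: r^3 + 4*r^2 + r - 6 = (r - 1)*(r^2 + 5*r + 6) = (r - 1)*(r + 3)*(r + 2)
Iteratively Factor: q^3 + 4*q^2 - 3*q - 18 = (q + 3)*(q^2 + q - 6) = (q + 3)^2*(q - 2)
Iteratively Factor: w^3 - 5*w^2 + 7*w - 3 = (w - 3)*(w^2 - 2*w + 1) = (w - 3)*(w - 1)*(w - 1)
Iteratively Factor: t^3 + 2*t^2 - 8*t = (t)*(t^2 + 2*t - 8) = t*(t - 2)*(t + 4)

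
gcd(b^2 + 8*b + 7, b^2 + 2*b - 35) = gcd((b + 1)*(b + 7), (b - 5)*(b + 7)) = b + 7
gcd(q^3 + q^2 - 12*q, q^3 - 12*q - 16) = 1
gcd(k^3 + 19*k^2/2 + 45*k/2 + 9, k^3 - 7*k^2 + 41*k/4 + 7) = k + 1/2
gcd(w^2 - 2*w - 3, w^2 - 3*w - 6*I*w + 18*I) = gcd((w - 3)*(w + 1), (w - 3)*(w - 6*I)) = w - 3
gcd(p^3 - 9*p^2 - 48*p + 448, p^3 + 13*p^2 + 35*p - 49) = p + 7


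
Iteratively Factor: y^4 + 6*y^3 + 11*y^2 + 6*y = (y)*(y^3 + 6*y^2 + 11*y + 6) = y*(y + 3)*(y^2 + 3*y + 2) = y*(y + 1)*(y + 3)*(y + 2)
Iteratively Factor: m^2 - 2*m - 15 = (m - 5)*(m + 3)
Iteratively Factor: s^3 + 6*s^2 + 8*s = (s)*(s^2 + 6*s + 8) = s*(s + 2)*(s + 4)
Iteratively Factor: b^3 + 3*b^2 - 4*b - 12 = (b + 2)*(b^2 + b - 6) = (b - 2)*(b + 2)*(b + 3)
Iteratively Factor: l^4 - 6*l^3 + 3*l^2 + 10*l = (l + 1)*(l^3 - 7*l^2 + 10*l) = l*(l + 1)*(l^2 - 7*l + 10) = l*(l - 2)*(l + 1)*(l - 5)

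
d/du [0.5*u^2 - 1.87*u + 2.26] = 1.0*u - 1.87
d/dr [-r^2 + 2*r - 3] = 2 - 2*r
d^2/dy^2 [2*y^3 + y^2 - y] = 12*y + 2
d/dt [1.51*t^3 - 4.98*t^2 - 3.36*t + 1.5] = 4.53*t^2 - 9.96*t - 3.36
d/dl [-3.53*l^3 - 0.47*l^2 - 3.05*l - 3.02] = -10.59*l^2 - 0.94*l - 3.05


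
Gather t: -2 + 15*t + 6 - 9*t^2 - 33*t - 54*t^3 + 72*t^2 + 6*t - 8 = -54*t^3 + 63*t^2 - 12*t - 4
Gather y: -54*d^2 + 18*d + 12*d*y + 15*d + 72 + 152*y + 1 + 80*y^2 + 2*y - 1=-54*d^2 + 33*d + 80*y^2 + y*(12*d + 154) + 72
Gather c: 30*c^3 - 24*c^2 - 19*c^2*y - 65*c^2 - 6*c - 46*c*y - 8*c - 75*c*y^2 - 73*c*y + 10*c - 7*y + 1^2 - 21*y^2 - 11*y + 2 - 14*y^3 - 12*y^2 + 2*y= 30*c^3 + c^2*(-19*y - 89) + c*(-75*y^2 - 119*y - 4) - 14*y^3 - 33*y^2 - 16*y + 3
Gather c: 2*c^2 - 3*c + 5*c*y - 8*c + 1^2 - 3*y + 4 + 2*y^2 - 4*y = 2*c^2 + c*(5*y - 11) + 2*y^2 - 7*y + 5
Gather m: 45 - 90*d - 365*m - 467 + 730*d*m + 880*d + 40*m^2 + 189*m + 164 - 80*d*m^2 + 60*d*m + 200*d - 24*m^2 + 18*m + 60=990*d + m^2*(16 - 80*d) + m*(790*d - 158) - 198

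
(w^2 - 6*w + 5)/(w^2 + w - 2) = (w - 5)/(w + 2)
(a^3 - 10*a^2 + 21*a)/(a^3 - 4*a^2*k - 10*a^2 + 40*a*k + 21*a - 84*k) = a/(a - 4*k)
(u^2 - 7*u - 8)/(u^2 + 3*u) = (u^2 - 7*u - 8)/(u*(u + 3))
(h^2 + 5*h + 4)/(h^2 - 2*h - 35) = (h^2 + 5*h + 4)/(h^2 - 2*h - 35)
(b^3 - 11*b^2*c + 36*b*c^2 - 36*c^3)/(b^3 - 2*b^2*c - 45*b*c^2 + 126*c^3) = (b - 2*c)/(b + 7*c)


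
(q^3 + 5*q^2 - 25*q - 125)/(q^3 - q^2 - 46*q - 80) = (q^2 - 25)/(q^2 - 6*q - 16)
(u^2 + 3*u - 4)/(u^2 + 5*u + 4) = (u - 1)/(u + 1)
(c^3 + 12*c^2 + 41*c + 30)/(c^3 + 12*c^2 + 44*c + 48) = (c^2 + 6*c + 5)/(c^2 + 6*c + 8)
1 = 1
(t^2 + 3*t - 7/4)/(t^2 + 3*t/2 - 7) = (t - 1/2)/(t - 2)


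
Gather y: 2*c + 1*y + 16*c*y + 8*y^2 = 2*c + 8*y^2 + y*(16*c + 1)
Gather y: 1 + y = y + 1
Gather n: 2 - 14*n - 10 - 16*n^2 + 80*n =-16*n^2 + 66*n - 8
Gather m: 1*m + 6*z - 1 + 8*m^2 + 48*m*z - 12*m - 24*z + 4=8*m^2 + m*(48*z - 11) - 18*z + 3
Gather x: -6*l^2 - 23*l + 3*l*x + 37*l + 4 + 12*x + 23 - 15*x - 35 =-6*l^2 + 14*l + x*(3*l - 3) - 8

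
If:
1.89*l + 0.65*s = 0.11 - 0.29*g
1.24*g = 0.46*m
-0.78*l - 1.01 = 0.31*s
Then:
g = 0.348806366047745*s + 8.8183023872679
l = -0.397435897435897*s - 1.29487179487179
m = 0.940260638911314*s + 23.7710760004613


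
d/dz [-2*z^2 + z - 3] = 1 - 4*z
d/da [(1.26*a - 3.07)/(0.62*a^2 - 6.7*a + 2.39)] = (-0.7812*a^2 + 3.8068*a - 17.5576)/(0.3844*a^4 - 8.308*a^3 + 47.8536*a^2 - 32.026*a + 5.7121)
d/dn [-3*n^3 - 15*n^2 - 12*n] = -9*n^2 - 30*n - 12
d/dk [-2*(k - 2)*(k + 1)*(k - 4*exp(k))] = 8*k^2*exp(k) - 6*k^2 + 8*k*exp(k) + 4*k - 24*exp(k) + 4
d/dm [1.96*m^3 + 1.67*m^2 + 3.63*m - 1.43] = 5.88*m^2 + 3.34*m + 3.63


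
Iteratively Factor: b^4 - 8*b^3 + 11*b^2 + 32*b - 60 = (b - 2)*(b^3 - 6*b^2 - b + 30) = (b - 5)*(b - 2)*(b^2 - b - 6) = (b - 5)*(b - 2)*(b + 2)*(b - 3)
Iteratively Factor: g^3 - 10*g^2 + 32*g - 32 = (g - 4)*(g^2 - 6*g + 8) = (g - 4)*(g - 2)*(g - 4)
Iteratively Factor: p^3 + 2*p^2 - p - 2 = (p - 1)*(p^2 + 3*p + 2) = (p - 1)*(p + 2)*(p + 1)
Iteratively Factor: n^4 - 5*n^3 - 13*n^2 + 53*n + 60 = (n + 3)*(n^3 - 8*n^2 + 11*n + 20) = (n - 5)*(n + 3)*(n^2 - 3*n - 4) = (n - 5)*(n + 1)*(n + 3)*(n - 4)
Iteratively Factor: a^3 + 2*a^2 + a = (a + 1)*(a^2 + a) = (a + 1)^2*(a)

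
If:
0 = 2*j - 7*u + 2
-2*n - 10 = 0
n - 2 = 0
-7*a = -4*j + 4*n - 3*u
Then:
No Solution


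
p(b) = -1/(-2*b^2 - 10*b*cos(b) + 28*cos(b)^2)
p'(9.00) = 0.01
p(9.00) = 0.02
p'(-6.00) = -0.13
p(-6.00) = -0.09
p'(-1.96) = 0.08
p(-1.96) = 0.09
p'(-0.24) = 0.01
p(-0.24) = -0.03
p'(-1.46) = 4.77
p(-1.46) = 0.43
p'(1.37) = -0.17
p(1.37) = 0.19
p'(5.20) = -0.01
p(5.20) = 0.01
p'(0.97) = -11.04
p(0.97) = -0.63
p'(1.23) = -0.89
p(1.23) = 0.25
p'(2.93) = 0.01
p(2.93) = -0.03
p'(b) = -(-10*b*sin(b) + 4*b + 56*sin(b)*cos(b) + 10*cos(b))/(-2*b^2 - 10*b*cos(b) + 28*cos(b)^2)^2 = (5*b*sin(b) - 2*b - 14*sin(2*b) - 5*cos(b))/(2*(b - 2*cos(b))^2*(b + 7*cos(b))^2)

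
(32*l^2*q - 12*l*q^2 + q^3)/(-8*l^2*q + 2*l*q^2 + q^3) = (32*l^2 - 12*l*q + q^2)/(-8*l^2 + 2*l*q + q^2)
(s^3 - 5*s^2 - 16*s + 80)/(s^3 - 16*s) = (s - 5)/s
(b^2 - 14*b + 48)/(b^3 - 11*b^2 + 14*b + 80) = (b - 6)/(b^2 - 3*b - 10)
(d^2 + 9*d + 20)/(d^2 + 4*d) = (d + 5)/d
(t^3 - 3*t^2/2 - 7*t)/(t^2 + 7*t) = (t^2 - 3*t/2 - 7)/(t + 7)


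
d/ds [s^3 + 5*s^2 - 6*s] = 3*s^2 + 10*s - 6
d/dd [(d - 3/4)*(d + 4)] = 2*d + 13/4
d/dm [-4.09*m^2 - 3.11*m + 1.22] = -8.18*m - 3.11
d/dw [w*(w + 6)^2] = 3*(w + 2)*(w + 6)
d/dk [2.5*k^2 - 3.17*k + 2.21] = 5.0*k - 3.17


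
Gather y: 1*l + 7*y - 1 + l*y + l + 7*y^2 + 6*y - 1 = 2*l + 7*y^2 + y*(l + 13) - 2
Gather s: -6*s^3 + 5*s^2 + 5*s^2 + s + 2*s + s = -6*s^3 + 10*s^2 + 4*s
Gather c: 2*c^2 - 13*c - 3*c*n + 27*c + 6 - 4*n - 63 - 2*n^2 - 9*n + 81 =2*c^2 + c*(14 - 3*n) - 2*n^2 - 13*n + 24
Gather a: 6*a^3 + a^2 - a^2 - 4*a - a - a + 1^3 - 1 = 6*a^3 - 6*a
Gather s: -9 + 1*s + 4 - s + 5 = 0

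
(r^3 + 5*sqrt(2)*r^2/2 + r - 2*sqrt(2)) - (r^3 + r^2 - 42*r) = -r^2 + 5*sqrt(2)*r^2/2 + 43*r - 2*sqrt(2)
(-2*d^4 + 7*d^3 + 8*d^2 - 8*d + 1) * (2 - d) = 2*d^5 - 11*d^4 + 6*d^3 + 24*d^2 - 17*d + 2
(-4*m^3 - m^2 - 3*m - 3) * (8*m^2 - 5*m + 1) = -32*m^5 + 12*m^4 - 23*m^3 - 10*m^2 + 12*m - 3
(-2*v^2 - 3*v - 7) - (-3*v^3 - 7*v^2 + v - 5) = 3*v^3 + 5*v^2 - 4*v - 2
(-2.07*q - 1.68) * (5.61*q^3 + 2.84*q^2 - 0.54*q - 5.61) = -11.6127*q^4 - 15.3036*q^3 - 3.6534*q^2 + 12.5199*q + 9.4248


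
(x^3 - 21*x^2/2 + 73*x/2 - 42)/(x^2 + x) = (2*x^3 - 21*x^2 + 73*x - 84)/(2*x*(x + 1))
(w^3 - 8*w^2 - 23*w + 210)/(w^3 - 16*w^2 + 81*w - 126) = (w + 5)/(w - 3)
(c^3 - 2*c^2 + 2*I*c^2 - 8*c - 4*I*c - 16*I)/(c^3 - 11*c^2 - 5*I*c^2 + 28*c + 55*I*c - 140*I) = (c^2 + 2*c*(1 + I) + 4*I)/(c^2 - c*(7 + 5*I) + 35*I)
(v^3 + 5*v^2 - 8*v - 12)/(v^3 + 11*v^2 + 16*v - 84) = (v + 1)/(v + 7)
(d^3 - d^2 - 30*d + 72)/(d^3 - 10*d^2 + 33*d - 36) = (d + 6)/(d - 3)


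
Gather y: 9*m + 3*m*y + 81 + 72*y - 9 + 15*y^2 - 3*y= 9*m + 15*y^2 + y*(3*m + 69) + 72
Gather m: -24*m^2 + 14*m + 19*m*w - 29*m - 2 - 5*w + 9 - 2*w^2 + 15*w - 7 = -24*m^2 + m*(19*w - 15) - 2*w^2 + 10*w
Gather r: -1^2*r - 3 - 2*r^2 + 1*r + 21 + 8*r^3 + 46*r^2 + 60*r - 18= 8*r^3 + 44*r^2 + 60*r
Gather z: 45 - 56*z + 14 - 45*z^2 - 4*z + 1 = -45*z^2 - 60*z + 60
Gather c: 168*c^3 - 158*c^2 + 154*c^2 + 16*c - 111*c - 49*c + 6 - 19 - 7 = 168*c^3 - 4*c^2 - 144*c - 20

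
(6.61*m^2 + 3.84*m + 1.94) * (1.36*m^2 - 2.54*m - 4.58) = 8.9896*m^4 - 11.567*m^3 - 37.389*m^2 - 22.5148*m - 8.8852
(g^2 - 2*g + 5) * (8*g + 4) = 8*g^3 - 12*g^2 + 32*g + 20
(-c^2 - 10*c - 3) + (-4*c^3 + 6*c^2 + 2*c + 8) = -4*c^3 + 5*c^2 - 8*c + 5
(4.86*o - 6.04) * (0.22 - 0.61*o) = -2.9646*o^2 + 4.7536*o - 1.3288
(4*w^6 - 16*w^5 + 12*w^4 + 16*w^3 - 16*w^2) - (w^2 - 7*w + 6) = 4*w^6 - 16*w^5 + 12*w^4 + 16*w^3 - 17*w^2 + 7*w - 6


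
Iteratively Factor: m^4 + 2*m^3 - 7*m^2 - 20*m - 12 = (m + 2)*(m^3 - 7*m - 6) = (m + 2)^2*(m^2 - 2*m - 3) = (m + 1)*(m + 2)^2*(m - 3)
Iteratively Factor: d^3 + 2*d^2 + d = (d + 1)*(d^2 + d) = (d + 1)^2*(d)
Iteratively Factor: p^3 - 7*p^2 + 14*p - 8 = (p - 2)*(p^2 - 5*p + 4) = (p - 2)*(p - 1)*(p - 4)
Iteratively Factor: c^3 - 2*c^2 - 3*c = (c)*(c^2 - 2*c - 3) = c*(c + 1)*(c - 3)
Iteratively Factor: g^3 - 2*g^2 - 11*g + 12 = (g - 4)*(g^2 + 2*g - 3) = (g - 4)*(g + 3)*(g - 1)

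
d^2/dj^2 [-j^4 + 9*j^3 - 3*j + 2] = 6*j*(9 - 2*j)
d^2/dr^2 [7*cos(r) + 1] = -7*cos(r)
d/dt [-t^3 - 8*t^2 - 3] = t*(-3*t - 16)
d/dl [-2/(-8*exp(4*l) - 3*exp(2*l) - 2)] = (-64*exp(2*l) - 12)*exp(2*l)/(8*exp(4*l) + 3*exp(2*l) + 2)^2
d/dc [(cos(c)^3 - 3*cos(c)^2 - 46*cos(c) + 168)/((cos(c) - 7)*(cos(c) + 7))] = (sin(c)^2 + 14*cos(c) - 47)*sin(c)/(cos(c) - 7)^2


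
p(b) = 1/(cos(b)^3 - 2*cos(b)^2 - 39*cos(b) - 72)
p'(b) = (3*sin(b)*cos(b)^2 - 4*sin(b)*cos(b) - 39*sin(b))/(cos(b)^3 - 2*cos(b)^2 - 39*cos(b) - 72)^2 = (3*cos(b) - 13)*sin(b)/((cos(b) - 8)^2*(cos(b) + 3)^3)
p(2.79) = -0.03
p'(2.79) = -0.01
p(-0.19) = -0.01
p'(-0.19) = 0.00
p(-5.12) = -0.01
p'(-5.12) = -0.00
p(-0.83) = -0.01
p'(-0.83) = 0.00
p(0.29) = -0.01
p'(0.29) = -0.00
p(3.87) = -0.02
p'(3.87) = 0.01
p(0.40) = -0.01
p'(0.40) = -0.00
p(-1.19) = -0.01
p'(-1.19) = 0.00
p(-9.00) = -0.03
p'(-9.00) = 0.01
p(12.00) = -0.00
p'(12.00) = 0.00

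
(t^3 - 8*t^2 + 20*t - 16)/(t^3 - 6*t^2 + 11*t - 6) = (t^2 - 6*t + 8)/(t^2 - 4*t + 3)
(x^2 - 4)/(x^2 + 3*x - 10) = (x + 2)/(x + 5)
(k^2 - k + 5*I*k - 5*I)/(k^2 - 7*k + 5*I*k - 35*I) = (k - 1)/(k - 7)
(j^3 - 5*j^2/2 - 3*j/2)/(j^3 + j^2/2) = (j - 3)/j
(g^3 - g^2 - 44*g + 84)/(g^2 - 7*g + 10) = (g^2 + g - 42)/(g - 5)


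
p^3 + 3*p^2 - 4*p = p*(p - 1)*(p + 4)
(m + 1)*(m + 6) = m^2 + 7*m + 6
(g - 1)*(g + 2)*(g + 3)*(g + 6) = g^4 + 10*g^3 + 25*g^2 - 36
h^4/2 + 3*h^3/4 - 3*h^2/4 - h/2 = h*(h/2 + 1)*(h - 1)*(h + 1/2)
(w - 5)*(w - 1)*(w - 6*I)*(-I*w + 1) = -I*w^4 - 5*w^3 + 6*I*w^3 + 30*w^2 - 11*I*w^2 - 25*w + 36*I*w - 30*I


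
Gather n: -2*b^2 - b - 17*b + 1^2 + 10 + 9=-2*b^2 - 18*b + 20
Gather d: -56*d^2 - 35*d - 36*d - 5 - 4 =-56*d^2 - 71*d - 9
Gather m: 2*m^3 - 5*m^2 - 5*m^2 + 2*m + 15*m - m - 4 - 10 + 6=2*m^3 - 10*m^2 + 16*m - 8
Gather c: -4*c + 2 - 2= -4*c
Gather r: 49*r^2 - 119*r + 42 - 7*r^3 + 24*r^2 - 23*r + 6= -7*r^3 + 73*r^2 - 142*r + 48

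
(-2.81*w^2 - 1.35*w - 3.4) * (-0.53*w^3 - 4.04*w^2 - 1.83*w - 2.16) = 1.4893*w^5 + 12.0679*w^4 + 12.3983*w^3 + 22.2761*w^2 + 9.138*w + 7.344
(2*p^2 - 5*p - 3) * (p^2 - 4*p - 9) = 2*p^4 - 13*p^3 - p^2 + 57*p + 27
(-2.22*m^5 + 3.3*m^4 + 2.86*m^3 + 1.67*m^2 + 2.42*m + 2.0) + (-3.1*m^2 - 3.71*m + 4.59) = -2.22*m^5 + 3.3*m^4 + 2.86*m^3 - 1.43*m^2 - 1.29*m + 6.59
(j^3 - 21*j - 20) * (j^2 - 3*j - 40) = j^5 - 3*j^4 - 61*j^3 + 43*j^2 + 900*j + 800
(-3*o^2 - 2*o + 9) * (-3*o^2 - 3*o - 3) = 9*o^4 + 15*o^3 - 12*o^2 - 21*o - 27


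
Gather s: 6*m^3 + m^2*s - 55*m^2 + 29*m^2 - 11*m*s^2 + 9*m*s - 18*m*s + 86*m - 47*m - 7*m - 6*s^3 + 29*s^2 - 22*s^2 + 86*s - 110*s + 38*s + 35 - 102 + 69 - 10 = 6*m^3 - 26*m^2 + 32*m - 6*s^3 + s^2*(7 - 11*m) + s*(m^2 - 9*m + 14) - 8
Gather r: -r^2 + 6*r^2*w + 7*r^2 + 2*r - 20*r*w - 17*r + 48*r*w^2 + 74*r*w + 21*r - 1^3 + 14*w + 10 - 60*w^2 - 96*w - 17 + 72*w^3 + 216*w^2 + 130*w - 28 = r^2*(6*w + 6) + r*(48*w^2 + 54*w + 6) + 72*w^3 + 156*w^2 + 48*w - 36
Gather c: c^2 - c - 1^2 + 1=c^2 - c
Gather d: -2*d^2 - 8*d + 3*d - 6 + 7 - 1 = -2*d^2 - 5*d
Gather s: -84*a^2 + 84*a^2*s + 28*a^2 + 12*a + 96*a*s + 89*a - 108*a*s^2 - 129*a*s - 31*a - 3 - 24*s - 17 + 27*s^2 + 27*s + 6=-56*a^2 + 70*a + s^2*(27 - 108*a) + s*(84*a^2 - 33*a + 3) - 14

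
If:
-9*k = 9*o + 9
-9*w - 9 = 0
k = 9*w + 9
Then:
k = 0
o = -1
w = -1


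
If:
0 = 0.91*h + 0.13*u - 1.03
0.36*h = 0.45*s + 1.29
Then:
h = 1.13186813186813 - 0.142857142857143*u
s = -0.114285714285714*u - 1.96117216117216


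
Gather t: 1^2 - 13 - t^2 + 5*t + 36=-t^2 + 5*t + 24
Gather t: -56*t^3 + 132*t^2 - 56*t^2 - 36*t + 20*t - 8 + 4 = -56*t^3 + 76*t^2 - 16*t - 4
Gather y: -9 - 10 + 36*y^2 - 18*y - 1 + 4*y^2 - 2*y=40*y^2 - 20*y - 20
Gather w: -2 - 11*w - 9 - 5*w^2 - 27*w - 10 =-5*w^2 - 38*w - 21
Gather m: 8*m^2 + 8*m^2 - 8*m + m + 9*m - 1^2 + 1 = 16*m^2 + 2*m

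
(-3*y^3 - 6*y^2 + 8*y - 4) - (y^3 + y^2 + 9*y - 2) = -4*y^3 - 7*y^2 - y - 2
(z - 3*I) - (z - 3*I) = 0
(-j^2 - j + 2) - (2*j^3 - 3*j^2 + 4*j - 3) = -2*j^3 + 2*j^2 - 5*j + 5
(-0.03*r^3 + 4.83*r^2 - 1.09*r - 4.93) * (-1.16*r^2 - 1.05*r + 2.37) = 0.0348*r^5 - 5.5713*r^4 - 3.8782*r^3 + 18.3104*r^2 + 2.5932*r - 11.6841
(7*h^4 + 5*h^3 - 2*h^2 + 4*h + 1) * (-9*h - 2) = -63*h^5 - 59*h^4 + 8*h^3 - 32*h^2 - 17*h - 2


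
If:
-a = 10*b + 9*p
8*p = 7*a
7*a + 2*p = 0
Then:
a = 0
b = 0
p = 0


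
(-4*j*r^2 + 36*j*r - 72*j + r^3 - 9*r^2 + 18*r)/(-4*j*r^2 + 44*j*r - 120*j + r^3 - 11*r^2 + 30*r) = (r - 3)/(r - 5)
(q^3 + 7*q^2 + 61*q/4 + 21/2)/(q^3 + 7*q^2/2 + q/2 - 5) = (4*q^2 + 20*q + 21)/(2*(2*q^2 + 3*q - 5))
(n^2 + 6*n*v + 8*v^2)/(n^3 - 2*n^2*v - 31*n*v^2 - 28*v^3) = (-n - 2*v)/(-n^2 + 6*n*v + 7*v^2)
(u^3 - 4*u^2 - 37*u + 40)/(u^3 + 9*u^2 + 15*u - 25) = (u - 8)/(u + 5)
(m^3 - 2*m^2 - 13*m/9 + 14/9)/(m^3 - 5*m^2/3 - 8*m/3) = (9*m^2 - 27*m + 14)/(3*m*(3*m - 8))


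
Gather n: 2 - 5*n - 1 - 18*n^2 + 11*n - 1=-18*n^2 + 6*n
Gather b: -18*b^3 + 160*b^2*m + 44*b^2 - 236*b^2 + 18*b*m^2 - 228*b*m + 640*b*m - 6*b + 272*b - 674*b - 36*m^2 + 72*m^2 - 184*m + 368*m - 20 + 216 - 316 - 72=-18*b^3 + b^2*(160*m - 192) + b*(18*m^2 + 412*m - 408) + 36*m^2 + 184*m - 192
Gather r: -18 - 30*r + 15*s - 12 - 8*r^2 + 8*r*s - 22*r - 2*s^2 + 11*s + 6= -8*r^2 + r*(8*s - 52) - 2*s^2 + 26*s - 24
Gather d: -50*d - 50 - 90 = -50*d - 140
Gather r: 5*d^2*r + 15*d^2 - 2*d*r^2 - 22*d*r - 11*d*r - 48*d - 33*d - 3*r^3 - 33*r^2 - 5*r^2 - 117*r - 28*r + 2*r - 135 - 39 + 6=15*d^2 - 81*d - 3*r^3 + r^2*(-2*d - 38) + r*(5*d^2 - 33*d - 143) - 168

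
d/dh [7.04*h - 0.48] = 7.04000000000000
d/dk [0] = 0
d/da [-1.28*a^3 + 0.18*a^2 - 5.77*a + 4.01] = -3.84*a^2 + 0.36*a - 5.77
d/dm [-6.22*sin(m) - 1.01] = -6.22*cos(m)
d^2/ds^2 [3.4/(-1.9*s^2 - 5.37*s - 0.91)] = (24.548*s^2 + 69.3804*s - 3.4*(3.8*s + 5.37)*(7.6*s + 10.74) + 11.7572)/(1.9*s^2 + 5.37*s + 0.91)^3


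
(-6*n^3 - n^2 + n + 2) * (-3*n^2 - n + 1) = 18*n^5 + 9*n^4 - 8*n^3 - 8*n^2 - n + 2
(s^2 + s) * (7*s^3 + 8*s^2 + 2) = 7*s^5 + 15*s^4 + 8*s^3 + 2*s^2 + 2*s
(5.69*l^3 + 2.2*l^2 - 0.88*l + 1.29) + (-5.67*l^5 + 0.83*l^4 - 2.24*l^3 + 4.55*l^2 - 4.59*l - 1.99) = -5.67*l^5 + 0.83*l^4 + 3.45*l^3 + 6.75*l^2 - 5.47*l - 0.7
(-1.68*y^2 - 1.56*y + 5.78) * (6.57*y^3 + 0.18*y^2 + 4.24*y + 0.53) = -11.0376*y^5 - 10.5516*y^4 + 30.5706*y^3 - 6.4644*y^2 + 23.6804*y + 3.0634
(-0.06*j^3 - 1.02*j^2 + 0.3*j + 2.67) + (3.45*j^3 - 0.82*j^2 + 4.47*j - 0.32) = 3.39*j^3 - 1.84*j^2 + 4.77*j + 2.35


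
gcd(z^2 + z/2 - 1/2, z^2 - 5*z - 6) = z + 1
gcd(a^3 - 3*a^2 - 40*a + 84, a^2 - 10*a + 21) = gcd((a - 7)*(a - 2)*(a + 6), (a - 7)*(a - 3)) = a - 7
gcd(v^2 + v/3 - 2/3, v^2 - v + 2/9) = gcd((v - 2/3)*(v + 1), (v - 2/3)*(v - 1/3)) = v - 2/3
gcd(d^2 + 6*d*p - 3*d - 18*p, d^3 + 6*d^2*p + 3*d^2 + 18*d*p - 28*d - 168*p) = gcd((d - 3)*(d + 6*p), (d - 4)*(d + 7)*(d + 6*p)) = d + 6*p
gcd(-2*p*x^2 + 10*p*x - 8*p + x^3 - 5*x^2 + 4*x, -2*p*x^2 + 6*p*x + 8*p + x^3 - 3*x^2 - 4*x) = -2*p*x + 8*p + x^2 - 4*x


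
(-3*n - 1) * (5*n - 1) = -15*n^2 - 2*n + 1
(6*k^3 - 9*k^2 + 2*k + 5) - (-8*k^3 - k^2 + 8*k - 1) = 14*k^3 - 8*k^2 - 6*k + 6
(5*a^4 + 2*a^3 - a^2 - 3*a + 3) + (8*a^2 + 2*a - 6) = 5*a^4 + 2*a^3 + 7*a^2 - a - 3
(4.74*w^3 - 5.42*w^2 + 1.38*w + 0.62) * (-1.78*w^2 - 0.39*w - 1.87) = -8.4372*w^5 + 7.799*w^4 - 9.2064*w^3 + 8.4936*w^2 - 2.8224*w - 1.1594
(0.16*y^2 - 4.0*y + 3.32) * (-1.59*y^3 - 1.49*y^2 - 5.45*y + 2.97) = -0.2544*y^5 + 6.1216*y^4 - 0.1908*y^3 + 17.3284*y^2 - 29.974*y + 9.8604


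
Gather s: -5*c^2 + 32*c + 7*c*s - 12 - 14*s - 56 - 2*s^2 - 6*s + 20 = -5*c^2 + 32*c - 2*s^2 + s*(7*c - 20) - 48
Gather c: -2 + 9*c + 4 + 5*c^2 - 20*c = 5*c^2 - 11*c + 2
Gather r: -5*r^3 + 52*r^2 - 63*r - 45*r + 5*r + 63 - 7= -5*r^3 + 52*r^2 - 103*r + 56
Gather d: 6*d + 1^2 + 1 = 6*d + 2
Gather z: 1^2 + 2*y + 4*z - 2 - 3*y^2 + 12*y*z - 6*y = -3*y^2 - 4*y + z*(12*y + 4) - 1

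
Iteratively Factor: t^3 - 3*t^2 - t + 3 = (t + 1)*(t^2 - 4*t + 3) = (t - 3)*(t + 1)*(t - 1)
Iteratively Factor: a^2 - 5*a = (a)*(a - 5)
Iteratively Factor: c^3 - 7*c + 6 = (c - 2)*(c^2 + 2*c - 3) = (c - 2)*(c - 1)*(c + 3)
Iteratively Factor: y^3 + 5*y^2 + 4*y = (y + 1)*(y^2 + 4*y) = y*(y + 1)*(y + 4)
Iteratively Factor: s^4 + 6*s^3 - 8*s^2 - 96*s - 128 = (s + 4)*(s^3 + 2*s^2 - 16*s - 32) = (s - 4)*(s + 4)*(s^2 + 6*s + 8) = (s - 4)*(s + 2)*(s + 4)*(s + 4)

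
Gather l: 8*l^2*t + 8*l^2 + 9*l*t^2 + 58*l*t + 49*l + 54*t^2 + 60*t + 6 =l^2*(8*t + 8) + l*(9*t^2 + 58*t + 49) + 54*t^2 + 60*t + 6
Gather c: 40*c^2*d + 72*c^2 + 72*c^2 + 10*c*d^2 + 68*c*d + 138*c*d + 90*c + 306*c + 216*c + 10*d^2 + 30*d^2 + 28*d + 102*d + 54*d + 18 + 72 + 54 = c^2*(40*d + 144) + c*(10*d^2 + 206*d + 612) + 40*d^2 + 184*d + 144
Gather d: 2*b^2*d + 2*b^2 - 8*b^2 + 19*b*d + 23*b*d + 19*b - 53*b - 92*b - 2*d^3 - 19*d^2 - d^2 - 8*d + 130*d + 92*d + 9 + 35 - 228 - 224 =-6*b^2 - 126*b - 2*d^3 - 20*d^2 + d*(2*b^2 + 42*b + 214) - 408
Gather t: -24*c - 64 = -24*c - 64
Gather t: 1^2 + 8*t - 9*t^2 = -9*t^2 + 8*t + 1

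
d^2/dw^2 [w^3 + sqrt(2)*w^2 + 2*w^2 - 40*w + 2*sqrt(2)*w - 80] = 6*w + 2*sqrt(2) + 4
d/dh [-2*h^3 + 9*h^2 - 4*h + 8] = -6*h^2 + 18*h - 4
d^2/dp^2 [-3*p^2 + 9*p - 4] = -6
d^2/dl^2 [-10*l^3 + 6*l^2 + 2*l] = 12 - 60*l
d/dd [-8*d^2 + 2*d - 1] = 2 - 16*d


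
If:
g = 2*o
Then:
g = 2*o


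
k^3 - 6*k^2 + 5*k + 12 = (k - 4)*(k - 3)*(k + 1)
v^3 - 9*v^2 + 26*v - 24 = (v - 4)*(v - 3)*(v - 2)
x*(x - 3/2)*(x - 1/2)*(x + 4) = x^4 + 2*x^3 - 29*x^2/4 + 3*x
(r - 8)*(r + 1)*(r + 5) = r^3 - 2*r^2 - 43*r - 40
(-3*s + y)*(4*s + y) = -12*s^2 + s*y + y^2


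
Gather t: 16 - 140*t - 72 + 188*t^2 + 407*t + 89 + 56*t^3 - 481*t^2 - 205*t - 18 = 56*t^3 - 293*t^2 + 62*t + 15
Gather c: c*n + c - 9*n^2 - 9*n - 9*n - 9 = c*(n + 1) - 9*n^2 - 18*n - 9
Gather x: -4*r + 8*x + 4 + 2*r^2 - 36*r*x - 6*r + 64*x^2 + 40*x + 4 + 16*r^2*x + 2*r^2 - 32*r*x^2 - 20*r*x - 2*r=4*r^2 - 12*r + x^2*(64 - 32*r) + x*(16*r^2 - 56*r + 48) + 8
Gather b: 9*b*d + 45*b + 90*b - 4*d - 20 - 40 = b*(9*d + 135) - 4*d - 60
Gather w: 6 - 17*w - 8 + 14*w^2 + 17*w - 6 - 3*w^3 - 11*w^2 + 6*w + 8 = -3*w^3 + 3*w^2 + 6*w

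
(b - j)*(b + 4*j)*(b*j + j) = b^3*j + 3*b^2*j^2 + b^2*j - 4*b*j^3 + 3*b*j^2 - 4*j^3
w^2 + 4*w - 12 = (w - 2)*(w + 6)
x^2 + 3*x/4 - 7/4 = (x - 1)*(x + 7/4)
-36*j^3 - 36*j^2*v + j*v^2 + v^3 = (-6*j + v)*(j + v)*(6*j + v)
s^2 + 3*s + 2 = (s + 1)*(s + 2)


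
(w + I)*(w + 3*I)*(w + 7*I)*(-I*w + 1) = -I*w^4 + 12*w^3 + 42*I*w^2 - 52*w - 21*I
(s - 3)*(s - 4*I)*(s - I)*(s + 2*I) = s^4 - 3*s^3 - 3*I*s^3 + 6*s^2 + 9*I*s^2 - 18*s - 8*I*s + 24*I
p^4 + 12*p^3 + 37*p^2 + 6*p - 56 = (p - 1)*(p + 2)*(p + 4)*(p + 7)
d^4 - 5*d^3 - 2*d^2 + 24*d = d*(d - 4)*(d - 3)*(d + 2)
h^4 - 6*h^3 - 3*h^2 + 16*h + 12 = (h - 6)*(h - 2)*(h + 1)^2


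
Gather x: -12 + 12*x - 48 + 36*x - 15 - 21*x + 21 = 27*x - 54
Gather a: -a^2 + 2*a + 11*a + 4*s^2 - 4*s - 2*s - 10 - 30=-a^2 + 13*a + 4*s^2 - 6*s - 40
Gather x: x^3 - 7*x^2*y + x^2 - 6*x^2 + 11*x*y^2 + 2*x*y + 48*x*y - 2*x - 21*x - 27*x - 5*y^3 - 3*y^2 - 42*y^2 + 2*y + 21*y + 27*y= x^3 + x^2*(-7*y - 5) + x*(11*y^2 + 50*y - 50) - 5*y^3 - 45*y^2 + 50*y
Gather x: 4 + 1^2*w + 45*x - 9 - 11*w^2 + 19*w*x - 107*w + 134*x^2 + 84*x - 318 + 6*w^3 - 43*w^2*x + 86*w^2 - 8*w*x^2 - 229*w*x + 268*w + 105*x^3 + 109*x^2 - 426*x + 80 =6*w^3 + 75*w^2 + 162*w + 105*x^3 + x^2*(243 - 8*w) + x*(-43*w^2 - 210*w - 297) - 243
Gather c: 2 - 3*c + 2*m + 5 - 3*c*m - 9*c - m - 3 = c*(-3*m - 12) + m + 4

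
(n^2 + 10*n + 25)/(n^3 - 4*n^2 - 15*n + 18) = (n^2 + 10*n + 25)/(n^3 - 4*n^2 - 15*n + 18)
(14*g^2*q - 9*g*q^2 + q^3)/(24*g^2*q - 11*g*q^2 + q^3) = (14*g^2 - 9*g*q + q^2)/(24*g^2 - 11*g*q + q^2)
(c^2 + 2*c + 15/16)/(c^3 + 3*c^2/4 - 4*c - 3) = (c + 5/4)/(c^2 - 4)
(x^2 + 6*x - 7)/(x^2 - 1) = (x + 7)/(x + 1)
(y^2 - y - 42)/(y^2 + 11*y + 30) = (y - 7)/(y + 5)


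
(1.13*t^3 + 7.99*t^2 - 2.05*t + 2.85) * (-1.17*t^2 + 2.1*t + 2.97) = -1.3221*t^5 - 6.9753*t^4 + 22.5336*t^3 + 16.0908*t^2 - 0.103499999999999*t + 8.4645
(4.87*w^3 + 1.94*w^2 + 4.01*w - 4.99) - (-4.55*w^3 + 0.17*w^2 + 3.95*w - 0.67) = 9.42*w^3 + 1.77*w^2 + 0.0599999999999996*w - 4.32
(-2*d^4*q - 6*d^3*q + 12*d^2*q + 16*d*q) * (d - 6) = -2*d^5*q + 6*d^4*q + 48*d^3*q - 56*d^2*q - 96*d*q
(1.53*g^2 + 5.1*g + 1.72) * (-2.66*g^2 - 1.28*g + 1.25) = -4.0698*g^4 - 15.5244*g^3 - 9.1907*g^2 + 4.1734*g + 2.15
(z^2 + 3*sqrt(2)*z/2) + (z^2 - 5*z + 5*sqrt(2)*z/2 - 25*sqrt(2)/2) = 2*z^2 - 5*z + 4*sqrt(2)*z - 25*sqrt(2)/2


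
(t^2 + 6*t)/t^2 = (t + 6)/t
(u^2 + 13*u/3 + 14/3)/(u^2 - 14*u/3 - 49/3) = (u + 2)/(u - 7)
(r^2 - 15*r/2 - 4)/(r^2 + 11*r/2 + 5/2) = (r - 8)/(r + 5)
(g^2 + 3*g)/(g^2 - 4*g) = (g + 3)/(g - 4)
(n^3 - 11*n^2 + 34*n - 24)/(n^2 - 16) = (n^2 - 7*n + 6)/(n + 4)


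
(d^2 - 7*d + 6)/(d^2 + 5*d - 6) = (d - 6)/(d + 6)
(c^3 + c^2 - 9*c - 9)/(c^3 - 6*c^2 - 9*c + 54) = (c + 1)/(c - 6)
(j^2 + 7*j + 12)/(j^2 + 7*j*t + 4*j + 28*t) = (j + 3)/(j + 7*t)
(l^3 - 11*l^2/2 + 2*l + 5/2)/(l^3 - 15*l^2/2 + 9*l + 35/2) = (2*l^2 - l - 1)/(2*l^2 - 5*l - 7)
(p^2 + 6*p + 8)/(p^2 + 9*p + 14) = (p + 4)/(p + 7)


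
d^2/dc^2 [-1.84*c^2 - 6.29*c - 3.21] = -3.68000000000000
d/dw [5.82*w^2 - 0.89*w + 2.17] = 11.64*w - 0.89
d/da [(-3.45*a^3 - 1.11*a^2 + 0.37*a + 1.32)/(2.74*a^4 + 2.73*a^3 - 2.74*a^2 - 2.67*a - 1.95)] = (9.453*a^6 + 6.0828*a^5 + 9.4419*a^4 + 1.9356*a^3 + 13.3492*a^2 + 11.5626*a + 2.8029)/(7.5076*a^8 + 14.9604*a^7 - 7.5623*a^6 - 29.592*a^5 - 17.7566*a^4 + 3.9846*a^3 + 17.8149*a^2 + 10.413*a + 3.8025)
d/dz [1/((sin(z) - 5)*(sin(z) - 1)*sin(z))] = (-3*cos(z) + 12/tan(z) - 5*cos(z)/sin(z)^2)/((sin(z) - 5)^2*(sin(z) - 1)^2)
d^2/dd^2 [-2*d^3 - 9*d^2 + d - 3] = -12*d - 18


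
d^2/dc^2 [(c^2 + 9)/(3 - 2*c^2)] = 126*(-2*c^2 - 1)/(8*c^6 - 36*c^4 + 54*c^2 - 27)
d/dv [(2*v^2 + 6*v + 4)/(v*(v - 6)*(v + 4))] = 2*(-v^4 - 6*v^3 - 24*v^2 + 8*v + 48)/(v^2*(v^4 - 4*v^3 - 44*v^2 + 96*v + 576))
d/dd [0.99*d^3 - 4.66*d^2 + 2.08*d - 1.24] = 2.97*d^2 - 9.32*d + 2.08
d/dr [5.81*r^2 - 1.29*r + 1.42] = 11.62*r - 1.29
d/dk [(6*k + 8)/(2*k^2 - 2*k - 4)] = (3*k^2 - 3*k - (2*k - 1)*(3*k + 4) - 6)/(-k^2 + k + 2)^2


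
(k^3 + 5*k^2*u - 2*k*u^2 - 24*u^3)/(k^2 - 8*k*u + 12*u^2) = (-k^2 - 7*k*u - 12*u^2)/(-k + 6*u)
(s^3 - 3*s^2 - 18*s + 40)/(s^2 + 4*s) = s - 7 + 10/s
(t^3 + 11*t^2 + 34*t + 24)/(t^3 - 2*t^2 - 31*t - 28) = (t + 6)/(t - 7)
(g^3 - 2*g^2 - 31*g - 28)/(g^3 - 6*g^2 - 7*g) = (g + 4)/g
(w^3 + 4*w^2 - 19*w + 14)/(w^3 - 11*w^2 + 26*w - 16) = (w + 7)/(w - 8)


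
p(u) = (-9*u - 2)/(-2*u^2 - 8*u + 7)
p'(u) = (-9*u - 2)*(4*u + 8)/(-2*u^2 - 8*u + 7)^2 - 9/(-2*u^2 - 8*u + 7)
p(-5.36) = -6.10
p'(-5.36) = -9.63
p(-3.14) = 2.12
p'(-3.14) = -1.50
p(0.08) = -0.43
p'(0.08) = -1.98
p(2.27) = 1.04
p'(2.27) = -0.41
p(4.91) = 0.57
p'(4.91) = -0.09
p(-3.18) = 2.18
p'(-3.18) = -1.58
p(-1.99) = 1.06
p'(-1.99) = -0.60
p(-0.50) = 0.24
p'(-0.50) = -0.72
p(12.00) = 0.29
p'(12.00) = -0.02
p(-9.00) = -0.95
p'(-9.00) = -0.21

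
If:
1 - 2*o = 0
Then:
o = 1/2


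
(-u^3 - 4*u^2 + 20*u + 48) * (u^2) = -u^5 - 4*u^4 + 20*u^3 + 48*u^2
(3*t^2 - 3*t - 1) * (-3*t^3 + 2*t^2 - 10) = -9*t^5 + 15*t^4 - 3*t^3 - 32*t^2 + 30*t + 10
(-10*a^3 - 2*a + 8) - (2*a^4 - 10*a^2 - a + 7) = -2*a^4 - 10*a^3 + 10*a^2 - a + 1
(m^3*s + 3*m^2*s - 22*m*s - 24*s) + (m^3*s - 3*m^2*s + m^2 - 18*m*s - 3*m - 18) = 2*m^3*s + m^2 - 40*m*s - 3*m - 24*s - 18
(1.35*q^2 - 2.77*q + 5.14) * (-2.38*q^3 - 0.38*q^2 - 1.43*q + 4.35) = -3.213*q^5 + 6.0796*q^4 - 13.1111*q^3 + 7.8804*q^2 - 19.3997*q + 22.359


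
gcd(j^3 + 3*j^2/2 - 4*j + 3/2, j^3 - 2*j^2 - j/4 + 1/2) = j - 1/2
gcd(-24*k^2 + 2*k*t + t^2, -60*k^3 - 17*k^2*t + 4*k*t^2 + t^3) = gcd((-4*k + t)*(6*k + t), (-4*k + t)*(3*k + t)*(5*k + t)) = -4*k + t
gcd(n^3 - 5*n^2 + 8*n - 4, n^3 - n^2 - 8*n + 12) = n^2 - 4*n + 4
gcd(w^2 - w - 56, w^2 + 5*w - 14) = w + 7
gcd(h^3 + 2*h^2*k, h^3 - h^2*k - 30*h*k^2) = h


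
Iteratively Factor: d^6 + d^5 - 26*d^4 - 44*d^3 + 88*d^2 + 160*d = (d)*(d^5 + d^4 - 26*d^3 - 44*d^2 + 88*d + 160) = d*(d - 5)*(d^4 + 6*d^3 + 4*d^2 - 24*d - 32) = d*(d - 5)*(d + 2)*(d^3 + 4*d^2 - 4*d - 16) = d*(d - 5)*(d - 2)*(d + 2)*(d^2 + 6*d + 8) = d*(d - 5)*(d - 2)*(d + 2)^2*(d + 4)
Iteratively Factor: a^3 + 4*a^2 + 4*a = (a)*(a^2 + 4*a + 4) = a*(a + 2)*(a + 2)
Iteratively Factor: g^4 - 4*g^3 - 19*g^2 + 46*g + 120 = (g - 5)*(g^3 + g^2 - 14*g - 24) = (g - 5)*(g + 2)*(g^2 - g - 12) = (g - 5)*(g - 4)*(g + 2)*(g + 3)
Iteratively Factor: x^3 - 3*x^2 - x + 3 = (x - 3)*(x^2 - 1) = (x - 3)*(x + 1)*(x - 1)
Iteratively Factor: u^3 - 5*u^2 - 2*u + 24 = (u - 3)*(u^2 - 2*u - 8) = (u - 3)*(u + 2)*(u - 4)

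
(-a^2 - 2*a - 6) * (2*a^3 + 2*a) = -2*a^5 - 4*a^4 - 14*a^3 - 4*a^2 - 12*a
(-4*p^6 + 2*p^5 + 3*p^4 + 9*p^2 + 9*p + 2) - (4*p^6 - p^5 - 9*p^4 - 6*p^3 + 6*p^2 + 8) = -8*p^6 + 3*p^5 + 12*p^4 + 6*p^3 + 3*p^2 + 9*p - 6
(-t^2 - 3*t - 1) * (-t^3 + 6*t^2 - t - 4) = t^5 - 3*t^4 - 16*t^3 + t^2 + 13*t + 4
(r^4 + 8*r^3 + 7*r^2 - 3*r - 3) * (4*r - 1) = 4*r^5 + 31*r^4 + 20*r^3 - 19*r^2 - 9*r + 3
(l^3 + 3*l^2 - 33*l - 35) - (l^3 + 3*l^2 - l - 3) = -32*l - 32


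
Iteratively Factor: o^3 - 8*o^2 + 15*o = (o - 5)*(o^2 - 3*o) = (o - 5)*(o - 3)*(o)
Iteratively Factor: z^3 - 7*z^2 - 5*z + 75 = (z - 5)*(z^2 - 2*z - 15) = (z - 5)*(z + 3)*(z - 5)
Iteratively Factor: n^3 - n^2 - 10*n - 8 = (n - 4)*(n^2 + 3*n + 2) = (n - 4)*(n + 1)*(n + 2)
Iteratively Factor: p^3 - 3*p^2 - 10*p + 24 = (p - 4)*(p^2 + p - 6) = (p - 4)*(p - 2)*(p + 3)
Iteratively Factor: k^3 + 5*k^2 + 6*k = (k + 3)*(k^2 + 2*k) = (k + 2)*(k + 3)*(k)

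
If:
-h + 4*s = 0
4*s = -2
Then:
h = -2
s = -1/2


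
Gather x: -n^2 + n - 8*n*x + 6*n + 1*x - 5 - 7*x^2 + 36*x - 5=-n^2 + 7*n - 7*x^2 + x*(37 - 8*n) - 10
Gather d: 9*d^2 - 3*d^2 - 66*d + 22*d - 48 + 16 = 6*d^2 - 44*d - 32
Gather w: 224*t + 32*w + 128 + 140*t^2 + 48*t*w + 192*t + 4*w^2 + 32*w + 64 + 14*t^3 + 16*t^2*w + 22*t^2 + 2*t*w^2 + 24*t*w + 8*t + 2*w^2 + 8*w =14*t^3 + 162*t^2 + 424*t + w^2*(2*t + 6) + w*(16*t^2 + 72*t + 72) + 192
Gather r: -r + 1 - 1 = -r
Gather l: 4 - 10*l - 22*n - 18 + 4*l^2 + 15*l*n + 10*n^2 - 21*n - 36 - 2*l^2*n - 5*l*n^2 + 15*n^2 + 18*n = l^2*(4 - 2*n) + l*(-5*n^2 + 15*n - 10) + 25*n^2 - 25*n - 50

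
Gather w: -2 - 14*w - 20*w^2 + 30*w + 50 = -20*w^2 + 16*w + 48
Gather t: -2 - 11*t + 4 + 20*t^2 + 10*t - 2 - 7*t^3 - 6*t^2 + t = -7*t^3 + 14*t^2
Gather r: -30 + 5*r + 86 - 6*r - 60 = -r - 4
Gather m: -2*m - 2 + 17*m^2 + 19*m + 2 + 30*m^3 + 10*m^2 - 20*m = 30*m^3 + 27*m^2 - 3*m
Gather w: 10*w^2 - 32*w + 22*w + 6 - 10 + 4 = 10*w^2 - 10*w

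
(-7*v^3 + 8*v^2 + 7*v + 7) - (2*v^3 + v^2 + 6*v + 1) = -9*v^3 + 7*v^2 + v + 6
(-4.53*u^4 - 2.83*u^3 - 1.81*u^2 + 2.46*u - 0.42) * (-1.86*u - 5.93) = 8.4258*u^5 + 32.1267*u^4 + 20.1485*u^3 + 6.1577*u^2 - 13.8066*u + 2.4906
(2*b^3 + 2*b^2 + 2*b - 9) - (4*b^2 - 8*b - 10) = 2*b^3 - 2*b^2 + 10*b + 1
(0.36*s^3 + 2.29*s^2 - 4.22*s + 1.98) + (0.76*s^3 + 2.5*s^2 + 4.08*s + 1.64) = 1.12*s^3 + 4.79*s^2 - 0.14*s + 3.62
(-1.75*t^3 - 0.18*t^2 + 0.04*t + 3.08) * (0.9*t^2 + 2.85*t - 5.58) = -1.575*t^5 - 5.1495*t^4 + 9.288*t^3 + 3.8904*t^2 + 8.5548*t - 17.1864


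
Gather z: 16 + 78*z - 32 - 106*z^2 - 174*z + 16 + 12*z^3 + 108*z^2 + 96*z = 12*z^3 + 2*z^2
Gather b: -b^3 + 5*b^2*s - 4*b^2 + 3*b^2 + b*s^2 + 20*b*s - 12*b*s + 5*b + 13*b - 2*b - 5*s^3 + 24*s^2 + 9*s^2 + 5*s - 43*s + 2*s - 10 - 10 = -b^3 + b^2*(5*s - 1) + b*(s^2 + 8*s + 16) - 5*s^3 + 33*s^2 - 36*s - 20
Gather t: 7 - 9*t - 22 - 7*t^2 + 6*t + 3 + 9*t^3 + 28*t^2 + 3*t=9*t^3 + 21*t^2 - 12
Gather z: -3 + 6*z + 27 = 6*z + 24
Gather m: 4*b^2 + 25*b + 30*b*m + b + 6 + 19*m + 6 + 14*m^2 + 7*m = 4*b^2 + 26*b + 14*m^2 + m*(30*b + 26) + 12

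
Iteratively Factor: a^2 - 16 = (a - 4)*(a + 4)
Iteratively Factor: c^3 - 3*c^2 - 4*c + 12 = (c + 2)*(c^2 - 5*c + 6) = (c - 3)*(c + 2)*(c - 2)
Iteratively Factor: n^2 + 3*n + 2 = (n + 1)*(n + 2)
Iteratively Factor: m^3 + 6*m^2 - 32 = (m + 4)*(m^2 + 2*m - 8) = (m + 4)^2*(m - 2)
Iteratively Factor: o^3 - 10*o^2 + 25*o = (o)*(o^2 - 10*o + 25) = o*(o - 5)*(o - 5)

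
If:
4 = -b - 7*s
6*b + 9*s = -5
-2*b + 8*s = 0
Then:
No Solution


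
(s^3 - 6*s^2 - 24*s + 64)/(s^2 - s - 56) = (s^2 + 2*s - 8)/(s + 7)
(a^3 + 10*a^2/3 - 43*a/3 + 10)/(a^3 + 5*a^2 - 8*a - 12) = (a^2 - 8*a/3 + 5/3)/(a^2 - a - 2)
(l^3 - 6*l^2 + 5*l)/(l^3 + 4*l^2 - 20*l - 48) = l*(l^2 - 6*l + 5)/(l^3 + 4*l^2 - 20*l - 48)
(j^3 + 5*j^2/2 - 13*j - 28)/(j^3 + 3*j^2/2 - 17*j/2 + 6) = (2*j^2 - 3*j - 14)/(2*j^2 - 5*j + 3)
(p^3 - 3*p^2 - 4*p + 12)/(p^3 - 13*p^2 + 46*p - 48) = (p + 2)/(p - 8)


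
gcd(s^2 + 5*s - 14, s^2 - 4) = s - 2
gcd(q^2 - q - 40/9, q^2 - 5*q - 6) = 1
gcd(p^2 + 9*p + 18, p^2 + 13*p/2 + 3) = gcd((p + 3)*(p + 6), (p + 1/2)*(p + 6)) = p + 6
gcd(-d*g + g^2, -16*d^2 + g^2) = 1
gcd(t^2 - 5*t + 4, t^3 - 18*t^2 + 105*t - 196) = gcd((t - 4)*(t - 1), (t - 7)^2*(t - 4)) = t - 4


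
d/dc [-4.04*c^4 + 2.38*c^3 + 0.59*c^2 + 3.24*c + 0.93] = -16.16*c^3 + 7.14*c^2 + 1.18*c + 3.24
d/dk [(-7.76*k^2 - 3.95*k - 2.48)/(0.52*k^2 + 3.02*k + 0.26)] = (-21.3812*k^2 - 1.456*k + 6.4626)/(0.2704*k^4 + 3.1408*k^3 + 9.3908*k^2 + 1.5704*k + 0.0676)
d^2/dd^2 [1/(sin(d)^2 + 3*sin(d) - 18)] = (-4*sin(d)^4 - 9*sin(d)^3 - 75*sin(d)^2 - 36*sin(d) + 54)/(sin(d)^2 + 3*sin(d) - 18)^3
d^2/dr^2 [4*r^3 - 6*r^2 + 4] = 24*r - 12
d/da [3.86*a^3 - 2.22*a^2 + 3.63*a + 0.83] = 11.58*a^2 - 4.44*a + 3.63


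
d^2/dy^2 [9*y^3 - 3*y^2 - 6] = 54*y - 6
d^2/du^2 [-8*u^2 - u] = -16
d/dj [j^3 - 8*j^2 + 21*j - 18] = 3*j^2 - 16*j + 21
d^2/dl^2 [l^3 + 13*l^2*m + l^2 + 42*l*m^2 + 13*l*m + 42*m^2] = 6*l + 26*m + 2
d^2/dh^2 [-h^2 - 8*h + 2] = -2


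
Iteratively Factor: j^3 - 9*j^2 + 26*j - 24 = (j - 3)*(j^2 - 6*j + 8) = (j - 4)*(j - 3)*(j - 2)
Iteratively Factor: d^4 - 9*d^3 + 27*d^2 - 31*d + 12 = (d - 3)*(d^3 - 6*d^2 + 9*d - 4) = (d - 3)*(d - 1)*(d^2 - 5*d + 4) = (d - 3)*(d - 1)^2*(d - 4)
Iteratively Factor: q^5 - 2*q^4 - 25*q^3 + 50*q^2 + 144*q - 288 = (q - 3)*(q^4 + q^3 - 22*q^2 - 16*q + 96) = (q - 3)*(q - 2)*(q^3 + 3*q^2 - 16*q - 48) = (q - 3)*(q - 2)*(q + 3)*(q^2 - 16) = (q - 3)*(q - 2)*(q + 3)*(q + 4)*(q - 4)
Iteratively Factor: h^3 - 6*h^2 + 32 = (h + 2)*(h^2 - 8*h + 16) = (h - 4)*(h + 2)*(h - 4)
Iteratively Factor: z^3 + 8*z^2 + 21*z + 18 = (z + 2)*(z^2 + 6*z + 9) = (z + 2)*(z + 3)*(z + 3)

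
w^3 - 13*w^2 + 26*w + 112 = (w - 8)*(w - 7)*(w + 2)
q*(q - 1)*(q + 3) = q^3 + 2*q^2 - 3*q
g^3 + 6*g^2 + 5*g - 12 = (g - 1)*(g + 3)*(g + 4)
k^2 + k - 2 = (k - 1)*(k + 2)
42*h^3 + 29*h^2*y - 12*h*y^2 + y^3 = (-7*h + y)*(-6*h + y)*(h + y)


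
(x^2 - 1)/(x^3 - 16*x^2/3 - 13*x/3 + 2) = 3*(x - 1)/(3*x^2 - 19*x + 6)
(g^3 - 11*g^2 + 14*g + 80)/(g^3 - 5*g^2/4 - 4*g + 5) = 4*(g^2 - 13*g + 40)/(4*g^2 - 13*g + 10)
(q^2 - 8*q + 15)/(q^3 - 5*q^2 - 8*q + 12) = (q^2 - 8*q + 15)/(q^3 - 5*q^2 - 8*q + 12)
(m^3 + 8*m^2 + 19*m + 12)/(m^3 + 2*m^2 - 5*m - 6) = (m + 4)/(m - 2)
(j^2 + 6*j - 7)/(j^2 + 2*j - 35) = (j - 1)/(j - 5)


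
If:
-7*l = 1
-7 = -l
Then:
No Solution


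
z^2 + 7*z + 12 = (z + 3)*(z + 4)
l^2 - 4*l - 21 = (l - 7)*(l + 3)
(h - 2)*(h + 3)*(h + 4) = h^3 + 5*h^2 - 2*h - 24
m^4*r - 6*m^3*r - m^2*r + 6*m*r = m*(m - 6)*(m - 1)*(m*r + r)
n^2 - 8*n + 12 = (n - 6)*(n - 2)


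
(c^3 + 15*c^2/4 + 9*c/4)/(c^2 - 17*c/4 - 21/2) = c*(4*c^2 + 15*c + 9)/(4*c^2 - 17*c - 42)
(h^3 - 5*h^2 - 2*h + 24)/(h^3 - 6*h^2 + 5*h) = (h^3 - 5*h^2 - 2*h + 24)/(h*(h^2 - 6*h + 5))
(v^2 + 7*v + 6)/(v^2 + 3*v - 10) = (v^2 + 7*v + 6)/(v^2 + 3*v - 10)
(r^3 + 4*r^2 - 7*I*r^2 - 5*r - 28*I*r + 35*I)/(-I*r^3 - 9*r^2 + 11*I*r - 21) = I*(r^2 + 4*r - 5)/(r^2 - 2*I*r + 3)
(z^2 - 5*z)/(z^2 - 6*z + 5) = z/(z - 1)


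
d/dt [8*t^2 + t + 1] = 16*t + 1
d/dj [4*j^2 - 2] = 8*j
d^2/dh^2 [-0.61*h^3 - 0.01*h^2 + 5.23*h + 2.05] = -3.66*h - 0.02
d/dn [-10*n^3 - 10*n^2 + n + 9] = -30*n^2 - 20*n + 1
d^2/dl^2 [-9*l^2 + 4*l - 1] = -18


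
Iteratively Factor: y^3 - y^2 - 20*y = (y + 4)*(y^2 - 5*y) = (y - 5)*(y + 4)*(y)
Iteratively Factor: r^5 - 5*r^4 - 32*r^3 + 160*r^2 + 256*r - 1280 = (r + 4)*(r^4 - 9*r^3 + 4*r^2 + 144*r - 320) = (r - 4)*(r + 4)*(r^3 - 5*r^2 - 16*r + 80) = (r - 4)^2*(r + 4)*(r^2 - r - 20) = (r - 4)^2*(r + 4)^2*(r - 5)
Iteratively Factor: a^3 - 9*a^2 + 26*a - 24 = (a - 2)*(a^2 - 7*a + 12) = (a - 4)*(a - 2)*(a - 3)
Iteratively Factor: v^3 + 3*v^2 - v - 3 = (v + 3)*(v^2 - 1) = (v + 1)*(v + 3)*(v - 1)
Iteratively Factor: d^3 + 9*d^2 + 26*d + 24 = (d + 2)*(d^2 + 7*d + 12) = (d + 2)*(d + 4)*(d + 3)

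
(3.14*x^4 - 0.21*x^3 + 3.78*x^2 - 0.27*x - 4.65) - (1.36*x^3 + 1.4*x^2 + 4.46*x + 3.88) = 3.14*x^4 - 1.57*x^3 + 2.38*x^2 - 4.73*x - 8.53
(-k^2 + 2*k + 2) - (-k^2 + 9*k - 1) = 3 - 7*k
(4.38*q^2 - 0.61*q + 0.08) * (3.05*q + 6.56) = 13.359*q^3 + 26.8723*q^2 - 3.7576*q + 0.5248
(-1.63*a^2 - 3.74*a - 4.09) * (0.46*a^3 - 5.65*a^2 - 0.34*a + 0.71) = -0.7498*a^5 + 7.4891*a^4 + 19.8038*a^3 + 23.2228*a^2 - 1.2648*a - 2.9039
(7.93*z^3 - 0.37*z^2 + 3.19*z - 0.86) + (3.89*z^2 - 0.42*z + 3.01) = 7.93*z^3 + 3.52*z^2 + 2.77*z + 2.15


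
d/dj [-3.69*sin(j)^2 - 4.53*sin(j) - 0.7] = -(7.38*sin(j) + 4.53)*cos(j)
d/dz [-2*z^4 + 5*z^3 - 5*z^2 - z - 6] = -8*z^3 + 15*z^2 - 10*z - 1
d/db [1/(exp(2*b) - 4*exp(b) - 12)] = 2*(2 - exp(b))*exp(b)/(-exp(2*b) + 4*exp(b) + 12)^2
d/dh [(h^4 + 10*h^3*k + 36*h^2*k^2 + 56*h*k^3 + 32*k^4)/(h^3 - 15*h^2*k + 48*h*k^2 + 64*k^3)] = (h^5 - 22*h^4*k - 218*h^3*k^2 - 640*h^2*k^3 - 728*h*k^4 - 256*k^5)/(h^5 - 22*h^4*k + 145*h^3*k^2 - 152*h^2*k^3 - 832*h*k^4 - 512*k^5)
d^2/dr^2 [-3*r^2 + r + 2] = -6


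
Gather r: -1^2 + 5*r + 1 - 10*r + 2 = 2 - 5*r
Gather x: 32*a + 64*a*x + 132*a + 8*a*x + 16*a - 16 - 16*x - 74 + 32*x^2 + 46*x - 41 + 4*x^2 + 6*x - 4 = 180*a + 36*x^2 + x*(72*a + 36) - 135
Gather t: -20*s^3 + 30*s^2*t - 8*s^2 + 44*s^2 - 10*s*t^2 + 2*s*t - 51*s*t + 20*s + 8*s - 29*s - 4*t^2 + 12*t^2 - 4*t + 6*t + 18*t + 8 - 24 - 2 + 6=-20*s^3 + 36*s^2 - s + t^2*(8 - 10*s) + t*(30*s^2 - 49*s + 20) - 12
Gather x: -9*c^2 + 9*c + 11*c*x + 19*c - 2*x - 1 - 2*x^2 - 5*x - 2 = -9*c^2 + 28*c - 2*x^2 + x*(11*c - 7) - 3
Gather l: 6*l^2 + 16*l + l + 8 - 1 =6*l^2 + 17*l + 7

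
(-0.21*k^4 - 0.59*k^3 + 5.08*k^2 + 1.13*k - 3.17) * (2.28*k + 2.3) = -0.4788*k^5 - 1.8282*k^4 + 10.2254*k^3 + 14.2604*k^2 - 4.6286*k - 7.291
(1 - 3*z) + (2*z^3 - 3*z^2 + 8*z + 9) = 2*z^3 - 3*z^2 + 5*z + 10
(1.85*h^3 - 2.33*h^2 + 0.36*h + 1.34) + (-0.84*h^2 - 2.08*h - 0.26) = 1.85*h^3 - 3.17*h^2 - 1.72*h + 1.08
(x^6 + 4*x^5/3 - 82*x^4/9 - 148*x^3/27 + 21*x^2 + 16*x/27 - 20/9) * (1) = x^6 + 4*x^5/3 - 82*x^4/9 - 148*x^3/27 + 21*x^2 + 16*x/27 - 20/9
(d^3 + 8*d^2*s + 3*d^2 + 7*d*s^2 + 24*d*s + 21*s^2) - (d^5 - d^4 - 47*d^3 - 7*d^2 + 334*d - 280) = -d^5 + d^4 + 48*d^3 + 8*d^2*s + 10*d^2 + 7*d*s^2 + 24*d*s - 334*d + 21*s^2 + 280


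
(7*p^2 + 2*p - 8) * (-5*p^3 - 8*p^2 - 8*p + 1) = -35*p^5 - 66*p^4 - 32*p^3 + 55*p^2 + 66*p - 8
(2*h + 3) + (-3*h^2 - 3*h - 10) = -3*h^2 - h - 7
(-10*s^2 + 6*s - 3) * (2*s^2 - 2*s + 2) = -20*s^4 + 32*s^3 - 38*s^2 + 18*s - 6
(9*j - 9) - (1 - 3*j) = 12*j - 10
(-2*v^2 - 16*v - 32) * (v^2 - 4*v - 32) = -2*v^4 - 8*v^3 + 96*v^2 + 640*v + 1024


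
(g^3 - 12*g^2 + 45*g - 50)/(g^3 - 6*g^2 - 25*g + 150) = (g^2 - 7*g + 10)/(g^2 - g - 30)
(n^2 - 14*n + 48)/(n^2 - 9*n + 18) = (n - 8)/(n - 3)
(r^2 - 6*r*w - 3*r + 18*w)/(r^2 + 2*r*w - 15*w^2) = (r^2 - 6*r*w - 3*r + 18*w)/(r^2 + 2*r*w - 15*w^2)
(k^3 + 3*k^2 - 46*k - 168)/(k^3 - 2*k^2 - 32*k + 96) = (k^2 - 3*k - 28)/(k^2 - 8*k + 16)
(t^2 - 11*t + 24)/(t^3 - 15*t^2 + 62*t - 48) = (t - 3)/(t^2 - 7*t + 6)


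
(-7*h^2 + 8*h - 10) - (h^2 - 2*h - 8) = -8*h^2 + 10*h - 2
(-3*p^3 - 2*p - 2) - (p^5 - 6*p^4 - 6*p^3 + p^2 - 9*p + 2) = -p^5 + 6*p^4 + 3*p^3 - p^2 + 7*p - 4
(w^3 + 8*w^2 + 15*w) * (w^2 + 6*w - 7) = w^5 + 14*w^4 + 56*w^3 + 34*w^2 - 105*w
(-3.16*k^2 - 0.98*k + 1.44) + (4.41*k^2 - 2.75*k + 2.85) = 1.25*k^2 - 3.73*k + 4.29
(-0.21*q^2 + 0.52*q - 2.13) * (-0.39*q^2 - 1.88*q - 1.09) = 0.0819*q^4 + 0.192*q^3 + 0.082*q^2 + 3.4376*q + 2.3217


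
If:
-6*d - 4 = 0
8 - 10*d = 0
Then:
No Solution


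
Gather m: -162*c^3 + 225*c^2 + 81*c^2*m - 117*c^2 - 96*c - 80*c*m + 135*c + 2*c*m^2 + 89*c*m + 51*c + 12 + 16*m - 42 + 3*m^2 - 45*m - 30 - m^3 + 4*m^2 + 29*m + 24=-162*c^3 + 108*c^2 + 90*c - m^3 + m^2*(2*c + 7) + m*(81*c^2 + 9*c) - 36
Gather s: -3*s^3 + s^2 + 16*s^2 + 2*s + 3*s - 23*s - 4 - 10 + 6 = -3*s^3 + 17*s^2 - 18*s - 8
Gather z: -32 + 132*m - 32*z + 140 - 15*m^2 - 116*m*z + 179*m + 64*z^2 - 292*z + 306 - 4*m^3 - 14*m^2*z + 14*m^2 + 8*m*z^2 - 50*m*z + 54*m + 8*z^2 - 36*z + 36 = -4*m^3 - m^2 + 365*m + z^2*(8*m + 72) + z*(-14*m^2 - 166*m - 360) + 450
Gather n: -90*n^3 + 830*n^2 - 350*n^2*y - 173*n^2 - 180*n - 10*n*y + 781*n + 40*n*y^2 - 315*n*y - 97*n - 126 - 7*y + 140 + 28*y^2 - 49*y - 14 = -90*n^3 + n^2*(657 - 350*y) + n*(40*y^2 - 325*y + 504) + 28*y^2 - 56*y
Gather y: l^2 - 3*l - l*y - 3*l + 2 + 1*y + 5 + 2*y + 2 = l^2 - 6*l + y*(3 - l) + 9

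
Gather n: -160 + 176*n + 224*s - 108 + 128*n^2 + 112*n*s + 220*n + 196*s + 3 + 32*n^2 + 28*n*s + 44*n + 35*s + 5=160*n^2 + n*(140*s + 440) + 455*s - 260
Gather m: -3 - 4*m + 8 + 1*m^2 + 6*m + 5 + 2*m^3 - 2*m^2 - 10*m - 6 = 2*m^3 - m^2 - 8*m + 4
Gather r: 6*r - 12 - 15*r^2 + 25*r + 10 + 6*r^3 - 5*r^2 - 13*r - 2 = 6*r^3 - 20*r^2 + 18*r - 4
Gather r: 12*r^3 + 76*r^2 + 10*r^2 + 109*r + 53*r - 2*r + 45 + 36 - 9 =12*r^3 + 86*r^2 + 160*r + 72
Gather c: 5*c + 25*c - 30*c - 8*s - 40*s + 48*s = 0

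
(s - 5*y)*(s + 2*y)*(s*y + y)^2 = s^4*y^2 - 3*s^3*y^3 + 2*s^3*y^2 - 10*s^2*y^4 - 6*s^2*y^3 + s^2*y^2 - 20*s*y^4 - 3*s*y^3 - 10*y^4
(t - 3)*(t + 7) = t^2 + 4*t - 21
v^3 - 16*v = v*(v - 4)*(v + 4)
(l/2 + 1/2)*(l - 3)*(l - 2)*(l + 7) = l^4/2 + 3*l^3/2 - 27*l^2/2 + 13*l/2 + 21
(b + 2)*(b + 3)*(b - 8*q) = b^3 - 8*b^2*q + 5*b^2 - 40*b*q + 6*b - 48*q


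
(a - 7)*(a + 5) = a^2 - 2*a - 35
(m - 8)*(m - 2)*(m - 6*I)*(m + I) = m^4 - 10*m^3 - 5*I*m^3 + 22*m^2 + 50*I*m^2 - 60*m - 80*I*m + 96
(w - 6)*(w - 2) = w^2 - 8*w + 12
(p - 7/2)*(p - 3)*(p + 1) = p^3 - 11*p^2/2 + 4*p + 21/2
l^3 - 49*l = l*(l - 7)*(l + 7)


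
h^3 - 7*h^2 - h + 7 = (h - 7)*(h - 1)*(h + 1)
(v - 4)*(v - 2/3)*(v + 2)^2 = v^4 - 2*v^3/3 - 12*v^2 - 8*v + 32/3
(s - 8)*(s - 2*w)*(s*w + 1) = s^3*w - 2*s^2*w^2 - 8*s^2*w + s^2 + 16*s*w^2 - 2*s*w - 8*s + 16*w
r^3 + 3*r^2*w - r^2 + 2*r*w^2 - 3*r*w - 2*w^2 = (r - 1)*(r + w)*(r + 2*w)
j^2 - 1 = (j - 1)*(j + 1)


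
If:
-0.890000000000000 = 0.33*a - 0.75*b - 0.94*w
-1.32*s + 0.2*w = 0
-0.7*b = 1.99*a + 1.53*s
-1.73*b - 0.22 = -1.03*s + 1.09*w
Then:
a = 0.19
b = -1.18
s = 0.30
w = 1.96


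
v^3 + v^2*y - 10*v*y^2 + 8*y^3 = (v - 2*y)*(v - y)*(v + 4*y)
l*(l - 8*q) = l^2 - 8*l*q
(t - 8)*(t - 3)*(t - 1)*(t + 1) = t^4 - 11*t^3 + 23*t^2 + 11*t - 24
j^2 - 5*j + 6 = (j - 3)*(j - 2)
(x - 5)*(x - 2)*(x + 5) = x^3 - 2*x^2 - 25*x + 50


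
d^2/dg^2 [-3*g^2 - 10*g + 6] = -6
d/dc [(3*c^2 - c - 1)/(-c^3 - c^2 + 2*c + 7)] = ((1 - 6*c)*(c^3 + c^2 - 2*c - 7) - (-3*c^2 + c + 1)*(3*c^2 + 2*c - 2))/(c^3 + c^2 - 2*c - 7)^2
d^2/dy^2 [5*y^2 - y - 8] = 10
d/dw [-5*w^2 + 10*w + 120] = 10 - 10*w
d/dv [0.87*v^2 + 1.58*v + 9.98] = 1.74*v + 1.58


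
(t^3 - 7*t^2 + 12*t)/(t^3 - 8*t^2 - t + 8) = t*(t^2 - 7*t + 12)/(t^3 - 8*t^2 - t + 8)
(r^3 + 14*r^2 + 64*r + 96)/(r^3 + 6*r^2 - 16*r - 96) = (r + 4)/(r - 4)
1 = 1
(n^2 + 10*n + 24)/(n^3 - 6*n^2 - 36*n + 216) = (n + 4)/(n^2 - 12*n + 36)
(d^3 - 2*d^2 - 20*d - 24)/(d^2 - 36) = (d^2 + 4*d + 4)/(d + 6)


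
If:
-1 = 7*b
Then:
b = -1/7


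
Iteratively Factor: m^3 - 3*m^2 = (m)*(m^2 - 3*m) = m*(m - 3)*(m)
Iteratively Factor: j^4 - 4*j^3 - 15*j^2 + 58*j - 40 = (j - 2)*(j^3 - 2*j^2 - 19*j + 20) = (j - 2)*(j - 1)*(j^2 - j - 20) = (j - 5)*(j - 2)*(j - 1)*(j + 4)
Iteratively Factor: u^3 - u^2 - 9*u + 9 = (u - 1)*(u^2 - 9) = (u - 3)*(u - 1)*(u + 3)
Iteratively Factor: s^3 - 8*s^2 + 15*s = (s - 3)*(s^2 - 5*s) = (s - 5)*(s - 3)*(s)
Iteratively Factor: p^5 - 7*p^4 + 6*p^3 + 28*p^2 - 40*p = (p - 2)*(p^4 - 5*p^3 - 4*p^2 + 20*p) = (p - 5)*(p - 2)*(p^3 - 4*p) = (p - 5)*(p - 2)*(p + 2)*(p^2 - 2*p) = (p - 5)*(p - 2)^2*(p + 2)*(p)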